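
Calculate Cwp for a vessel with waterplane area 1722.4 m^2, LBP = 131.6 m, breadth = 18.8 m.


Formula: Cwp = Aw / (L * B)
Step 1 — L * B = 131.6 * 18.8 = 2474.08 m^2
Step 2 — Cwp = 1722.4 / 2474.08 ≈ 0.69618 (5 s.f.)

0.69618


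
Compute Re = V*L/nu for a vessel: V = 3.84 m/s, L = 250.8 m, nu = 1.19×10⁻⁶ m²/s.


Formula: Re = V * L / nu
Step 1 — V * L = 3.84 * 250.8 = 963.072 m^2/s
Step 2 — Re = 963.072 / 1.19e-6 = 8.09e+08

8.09e+08


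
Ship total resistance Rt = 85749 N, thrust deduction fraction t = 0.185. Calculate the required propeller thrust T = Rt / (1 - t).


Formula: T = Rt / (1 - t)
Step 1 — (1 - t) = 1 - 0.185 = 0.815
Step 2 — T = 85749 / 0.815 ≈ 105210 N (5 s.f.)

105210 N


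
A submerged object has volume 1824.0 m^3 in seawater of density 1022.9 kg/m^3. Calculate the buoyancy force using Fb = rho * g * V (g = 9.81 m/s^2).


Formula: Fb = rho * g * V
Substituting: Fb = 1022.9 * 9.81 * 1824.0
Intermediate: 1022.9 * 9.81 = 10034.649
Result: Fb = 10034.649 * 1824.0 ≈ 18303000 N (5 s.f.)

18303000 N


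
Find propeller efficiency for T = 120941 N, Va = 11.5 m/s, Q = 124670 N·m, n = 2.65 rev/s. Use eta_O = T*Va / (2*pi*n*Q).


Formula: eta = T * Va / (2 * pi * n * Q)
Step 1 — numerator = T * Va = 120941 * 11.5 = 1390821.5
Step 2 — 2 * pi * n = 2 * pi * 2.65 = 16.650441
Step 3 — denominator = 16.650441 * 124670 = 2075810.48
Step 4 — eta = 1390821.5 / 2075810.48 ≈ 0.67001 (5 s.f.)

0.67001


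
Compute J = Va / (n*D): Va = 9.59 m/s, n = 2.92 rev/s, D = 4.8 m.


Formula: J = Va / (n * D)
Step 1 — n * D = 2.92 * 4.8 = 14.016
Step 2 — J = 9.59 / 14.016 ≈ 0.68422 (5 s.f.)

0.68422


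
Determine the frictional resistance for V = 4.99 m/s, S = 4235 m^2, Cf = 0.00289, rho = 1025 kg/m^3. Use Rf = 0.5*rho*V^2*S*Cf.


Formula: Rf = 0.5 * rho * V^2 * S * Cf
Step 1 — V^2 = 4.99^2 = 24.9001
Step 2 — 0.5 * rho * V^2 = 0.5 * 1025 * 24.9001 = 12761.30125
Step 3 — Rf = 12761.30125 * 4235 * 0.00289 ≈ 156190 N (5 s.f.)

156190 N


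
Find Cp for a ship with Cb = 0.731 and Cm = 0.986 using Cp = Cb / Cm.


Formula: Cp = Cb / Cm
Substituting: Cp = 0.731 / 0.986
Result: Cp ≈ 0.74138 (5 s.f.)

0.74138


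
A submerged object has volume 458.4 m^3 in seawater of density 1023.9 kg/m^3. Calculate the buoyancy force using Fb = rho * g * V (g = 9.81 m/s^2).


Formula: Fb = rho * g * V
Substituting: Fb = 1023.9 * 9.81 * 458.4
Intermediate: 1023.9 * 9.81 = 10044.459
Result: Fb = 10044.459 * 458.4 ≈ 4604400 N (5 s.f.)

4604400 N


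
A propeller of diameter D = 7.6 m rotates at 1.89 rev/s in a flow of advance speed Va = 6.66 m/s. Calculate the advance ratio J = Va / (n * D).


Formula: J = Va / (n * D)
Step 1 — n * D = 1.89 * 7.6 = 14.364
Step 2 — J = 6.66 / 14.364 ≈ 0.46366 (5 s.f.)

0.46366


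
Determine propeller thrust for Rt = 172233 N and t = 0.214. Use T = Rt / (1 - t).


Formula: T = Rt / (1 - t)
Step 1 — (1 - t) = 1 - 0.214 = 0.786
Step 2 — T = 172233 / 0.786 ≈ 219130 N (5 s.f.)

219130 N


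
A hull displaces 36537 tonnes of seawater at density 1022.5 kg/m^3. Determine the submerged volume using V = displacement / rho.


Formula: V = mass / rho
Step 1 — convert tonnes to kg: 36537 t * 1000 = 36537000 kg
Step 2 — V = 36537000 / 1022.5 ≈ 35733 m^3 (5 s.f.)

35733 m^3


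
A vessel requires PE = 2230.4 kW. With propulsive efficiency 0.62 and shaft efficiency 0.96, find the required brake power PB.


Formula: PB = PE / (eta_D * eta_S)
Step 1 — combined efficiency = eta_D * eta_S = 0.62 * 0.96 = 0.5952
Step 2 — PB = 2230.4 / 0.5952 ≈ 3747.3 kW (5 s.f.)

3747.3 kW


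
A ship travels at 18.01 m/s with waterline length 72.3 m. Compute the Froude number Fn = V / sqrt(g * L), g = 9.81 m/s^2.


Formula: Fn = V / sqrt(g * L)
Step 1 — g * L = 9.81 * 72.3 = 709.263
Step 2 — sqrt(g * L) = sqrt(709.263) = 26.631992
Step 3 — Fn = 18.01 / 26.631992 ≈ 0.67625 (5 s.f.)

0.67625


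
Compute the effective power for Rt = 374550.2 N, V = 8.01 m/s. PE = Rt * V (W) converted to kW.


Formula: PE = Rt * V / 1000 (kW)
Step 1 — PE (W) = 374550.2 * 8.01 = 3000147.102 W
Step 2 — PE (kW) = 3000147.102 / 1000 ≈ 3000.1 kW (5 s.f.)

3000.1 kW


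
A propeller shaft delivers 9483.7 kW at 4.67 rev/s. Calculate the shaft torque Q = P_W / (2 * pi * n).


Formula: Q = P_W / (2 * pi * n)
Step 1 — P_W = 9483.7 kW * 1000 = 9483700.0 W
Step 2 — 2 * pi * n = 2 * pi * 4.67 = 29.342475
Step 3 — Q = 9483700.0 / 29.342475 ≈ 323210 N·m (5 s.f.)

323210 N·m


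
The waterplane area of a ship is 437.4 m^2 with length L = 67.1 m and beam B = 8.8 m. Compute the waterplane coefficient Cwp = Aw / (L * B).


Formula: Cwp = Aw / (L * B)
Step 1 — L * B = 67.1 * 8.8 = 590.48 m^2
Step 2 — Cwp = 437.4 / 590.48 ≈ 0.74075 (5 s.f.)

0.74075


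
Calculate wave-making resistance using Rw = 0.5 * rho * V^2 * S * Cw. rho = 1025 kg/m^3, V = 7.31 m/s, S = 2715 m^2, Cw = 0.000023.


Formula: Rw = 0.5 * rho * V^2 * S * Cw
Step 1 — V^2 = 7.31^2 = 53.4361
Step 2 — 0.5 * rho * V^2 = 0.5 * 1025 * 53.4361 = 27386.00125
Step 3 — Rw = 27386.00125 * 2715 * 0.000023 ≈ 1710.1 N (5 s.f.)

1710.1 N


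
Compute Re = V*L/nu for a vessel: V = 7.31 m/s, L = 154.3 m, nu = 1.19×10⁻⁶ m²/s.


Formula: Re = V * L / nu
Step 1 — V * L = 7.31 * 154.3 = 1127.933 m^2/s
Step 2 — Re = 1127.933 / 1.19e-6 = 9.48e+08

9.48e+08


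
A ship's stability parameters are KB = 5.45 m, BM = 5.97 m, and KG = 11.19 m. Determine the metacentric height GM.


Formula: GM = KB + BM - KG
Step 1 — KM = KB + BM = 5.45 + 5.97 = 11.42 m
Step 2 — GM = KM - KG = 11.42 - 11.19 = 0.23 m

0.23 m


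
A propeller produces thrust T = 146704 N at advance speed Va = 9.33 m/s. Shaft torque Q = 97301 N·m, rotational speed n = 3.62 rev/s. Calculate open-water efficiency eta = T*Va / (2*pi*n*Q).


Formula: eta = T * Va / (2 * pi * n * Q)
Step 1 — numerator = T * Va = 146704 * 9.33 = 1368748.32
Step 2 — 2 * pi * n = 2 * pi * 3.62 = 22.745131
Step 3 — denominator = 22.745131 * 97301 = 2213123.99
Step 4 — eta = 1368748.32 / 2213123.99 ≈ 0.61847 (5 s.f.)

0.61847


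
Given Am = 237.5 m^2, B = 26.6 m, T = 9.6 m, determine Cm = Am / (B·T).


Formula: Cm = Am / (B * T)
Step 1 — B * T = 26.6 * 9.6 = 255.36 m^2
Step 2 — Cm = 237.5 / 255.36 ≈ 0.93006 (5 s.f.)

0.93006


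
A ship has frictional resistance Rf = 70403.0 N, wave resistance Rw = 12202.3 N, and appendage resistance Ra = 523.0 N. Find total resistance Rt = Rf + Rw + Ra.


Formula: Rt = Rf + Rw + Ra
Substituting: Rt = 70403.0 + 12202.3 + 523.0
Result: Rt = 83128.3 N

83128.3 N


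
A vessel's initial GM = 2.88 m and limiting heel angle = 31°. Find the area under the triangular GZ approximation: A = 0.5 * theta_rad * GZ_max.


Formula: GZ_max = GM * sin(theta); Area = 0.5 * theta_rad * GZ_max
Step 1 — GZ_max = 2.88 * sin(31°) = 2.88 * 0.515038 = 1.483309 m
Step 2 — theta_rad = 31 * pi/180 = 0.541052 rad
Step 3 — Area = 0.5 * 0.541052 * 1.483309 ≈ 0.40127 m·rad (5 s.f.)

0.40127 m·rad


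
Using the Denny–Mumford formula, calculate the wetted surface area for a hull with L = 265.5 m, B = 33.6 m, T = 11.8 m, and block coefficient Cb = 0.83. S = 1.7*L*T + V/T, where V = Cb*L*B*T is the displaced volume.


Formula: S = 1.7*L*T + V/T with V = Cb*L*B*T, i.e. S = L * (1.7*T + Cb*B)
Step 1 — 1.7*T = 1.7 * 11.8 = 20.06 m
Step 2 — Cb*B = 0.83 * 33.6 = 27.888 m
Step 3 — 1.7*T + Cb*B = 20.06 + 27.888 = 47.948 m
Step 4 — S = 265.5 * 47.948 ≈ 12730 m^2 (5 s.f.)

12730 m^2


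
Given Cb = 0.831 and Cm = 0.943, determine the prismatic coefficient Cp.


Formula: Cp = Cb / Cm
Substituting: Cp = 0.831 / 0.943
Result: Cp ≈ 0.88123 (5 s.f.)

0.88123


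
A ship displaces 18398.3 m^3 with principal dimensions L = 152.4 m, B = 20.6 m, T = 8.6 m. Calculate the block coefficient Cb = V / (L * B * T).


Formula: Cb = V / (L * B * T)
Step 1 — L * B * T = 152.4 * 20.6 * 8.6 = 26999.184 m^3
Step 2 — Cb = 18398.3 / 26999.184 ≈ 0.68144 (5 s.f.)

0.68144


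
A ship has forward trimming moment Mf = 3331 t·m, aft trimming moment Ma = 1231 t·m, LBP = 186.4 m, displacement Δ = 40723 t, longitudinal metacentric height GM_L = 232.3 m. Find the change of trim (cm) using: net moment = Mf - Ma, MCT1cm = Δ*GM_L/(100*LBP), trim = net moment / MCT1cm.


Formula: net trimming moment = Mf - Ma; MCT1cm = Δ*GM_L/(100*LBP); trim = net moment / MCT1cm
Step 1 — net trimming moment = 3331 - 1231 = 2100 t·m
Step 2 — MCT1cm = 40723 * 232.3 / (100 * 186.4) = 507.5082 t·m/cm
Step 3 — trim = 2100 / 507.5082 ≈ 4.1379 cm (5 s.f.)

4.1379 cm


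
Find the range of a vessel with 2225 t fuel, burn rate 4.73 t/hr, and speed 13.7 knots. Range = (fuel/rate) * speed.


Formula: endurance = fuel / rate; range = endurance * speed
Step 1 — endurance = 2225 / 4.73 = 470.4017 hours
Step 2 — range = 470.4017 * 13.7 ≈ 6444.5 nautical miles (5 s.f.)

6444.5 NM


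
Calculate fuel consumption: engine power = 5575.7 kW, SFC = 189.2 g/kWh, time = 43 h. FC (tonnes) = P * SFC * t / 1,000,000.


Formula: FC (tonnes) = P * SFC * t / 1,000,000
Step 1 — P * SFC * t = 5575.7 * 189.2 * 43 = 45361664.92 g
Step 2 — FC (tonnes) = 45361664.92 / 1,000,000 ≈ 45.362 tonnes (5 s.f.)

45.362 tonnes


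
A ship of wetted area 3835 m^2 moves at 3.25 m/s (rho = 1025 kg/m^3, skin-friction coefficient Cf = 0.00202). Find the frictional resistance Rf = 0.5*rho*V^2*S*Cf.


Formula: Rf = 0.5 * rho * V^2 * S * Cf
Step 1 — V^2 = 3.25^2 = 10.5625
Step 2 — 0.5 * rho * V^2 = 0.5 * 1025 * 10.5625 = 5413.28125
Step 3 — Rf = 5413.28125 * 3835 * 0.00202 ≈ 41935 N (5 s.f.)

41935 N


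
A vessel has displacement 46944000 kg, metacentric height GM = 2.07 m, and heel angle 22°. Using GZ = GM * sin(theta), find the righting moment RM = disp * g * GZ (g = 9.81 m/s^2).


Formula: GZ = GM * sin(theta); RM = disp * g * GZ
Step 1 — GZ = 2.07 * sin(22°) = 2.07 * 0.374607 = 0.775436 m
Step 2 — RM = 46944000 * 9.81 * 0.775436 ≈ 357100000 N·m (5 s.f.)

357100000 N·m


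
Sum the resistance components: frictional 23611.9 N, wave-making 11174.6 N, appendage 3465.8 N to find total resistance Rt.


Formula: Rt = Rf + Rw + Ra
Substituting: Rt = 23611.9 + 11174.6 + 3465.8
Result: Rt = 38252.3 N

38252.3 N


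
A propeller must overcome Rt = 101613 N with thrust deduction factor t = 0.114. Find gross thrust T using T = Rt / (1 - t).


Formula: T = Rt / (1 - t)
Step 1 — (1 - t) = 1 - 0.114 = 0.886
Step 2 — T = 101613 / 0.886 ≈ 114690 N (5 s.f.)

114690 N


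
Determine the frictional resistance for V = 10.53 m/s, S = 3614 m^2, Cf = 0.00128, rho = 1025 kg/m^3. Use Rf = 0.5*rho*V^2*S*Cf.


Formula: Rf = 0.5 * rho * V^2 * S * Cf
Step 1 — V^2 = 10.53^2 = 110.8809
Step 2 — 0.5 * rho * V^2 = 0.5 * 1025 * 110.8809 = 56826.46125
Step 3 — Rf = 56826.46125 * 3614 * 0.00128 ≈ 262870 N (5 s.f.)

262870 N


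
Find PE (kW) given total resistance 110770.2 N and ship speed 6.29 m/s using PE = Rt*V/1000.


Formula: PE = Rt * V / 1000 (kW)
Step 1 — PE (W) = 110770.2 * 6.29 = 696744.558 W
Step 2 — PE (kW) = 696744.558 / 1000 ≈ 696.74 kW (5 s.f.)

696.74 kW


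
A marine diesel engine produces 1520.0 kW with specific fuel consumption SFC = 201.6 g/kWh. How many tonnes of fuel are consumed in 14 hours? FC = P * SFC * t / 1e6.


Formula: FC (tonnes) = P * SFC * t / 1,000,000
Step 1 — P * SFC * t = 1520.0 * 201.6 * 14 = 4290048.0 g
Step 2 — FC (tonnes) = 4290048.0 / 1,000,000 ≈ 4.2900 tonnes (5 s.f.)

4.2900 tonnes


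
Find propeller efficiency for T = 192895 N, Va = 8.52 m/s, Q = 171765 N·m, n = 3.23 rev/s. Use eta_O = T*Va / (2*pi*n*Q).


Formula: eta = T * Va / (2 * pi * n * Q)
Step 1 — numerator = T * Va = 192895 * 8.52 = 1643465.4
Step 2 — 2 * pi * n = 2 * pi * 3.23 = 20.294689
Step 3 — denominator = 20.294689 * 171765 = 3485917.26
Step 4 — eta = 1643465.4 / 3485917.26 ≈ 0.47146 (5 s.f.)

0.47146


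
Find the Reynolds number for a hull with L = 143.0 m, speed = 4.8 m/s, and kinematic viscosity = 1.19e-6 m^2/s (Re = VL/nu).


Formula: Re = V * L / nu
Step 1 — V * L = 4.8 * 143.0 = 686.4 m^2/s
Step 2 — Re = 686.4 / 1.19e-6 = 5.77e+08

5.77e+08


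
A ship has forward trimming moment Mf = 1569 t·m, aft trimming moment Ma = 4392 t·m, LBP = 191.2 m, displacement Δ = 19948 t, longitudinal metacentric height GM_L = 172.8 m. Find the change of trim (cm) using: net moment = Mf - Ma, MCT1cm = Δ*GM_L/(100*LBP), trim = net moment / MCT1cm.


Formula: net trimming moment = Mf - Ma; MCT1cm = Δ*GM_L/(100*LBP); trim = net moment / MCT1cm
Step 1 — net trimming moment = 1569 - 4392 = -2823 t·m
Step 2 — MCT1cm = 19948 * 172.8 / (100 * 191.2) = 180.2832 t·m/cm
Step 3 — trim = -2823 / 180.2832 ≈ -15.659 cm (5 s.f.)

-15.659 cm


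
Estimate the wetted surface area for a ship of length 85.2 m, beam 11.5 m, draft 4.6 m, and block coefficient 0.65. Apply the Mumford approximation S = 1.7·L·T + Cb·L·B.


Formula: S = 1.7*L*T + V/T with V = Cb*L*B*T, i.e. S = L * (1.7*T + Cb*B)
Step 1 — 1.7*T = 1.7 * 4.6 = 7.82 m
Step 2 — Cb*B = 0.65 * 11.5 = 7.475 m
Step 3 — 1.7*T + Cb*B = 7.82 + 7.475 = 15.295 m
Step 4 — S = 85.2 * 15.295 ≈ 1303.1 m^2 (5 s.f.)

1303.1 m^2


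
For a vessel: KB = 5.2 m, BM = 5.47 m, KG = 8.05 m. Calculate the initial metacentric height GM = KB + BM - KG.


Formula: GM = KB + BM - KG
Step 1 — KM = KB + BM = 5.2 + 5.47 = 10.67 m
Step 2 — GM = KM - KG = 10.67 - 8.05 = 2.62 m

2.62 m


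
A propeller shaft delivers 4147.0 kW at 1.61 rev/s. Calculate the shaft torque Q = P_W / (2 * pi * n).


Formula: Q = P_W / (2 * pi * n)
Step 1 — P_W = 4147.0 kW * 1000 = 4147000.0 W
Step 2 — 2 * pi * n = 2 * pi * 1.61 = 10.115928
Step 3 — Q = 4147000.0 / 10.115928 ≈ 409950 N·m (5 s.f.)

409950 N·m


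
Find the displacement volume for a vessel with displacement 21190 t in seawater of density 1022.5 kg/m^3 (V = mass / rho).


Formula: V = mass / rho
Step 1 — convert tonnes to kg: 21190 t * 1000 = 21190000 kg
Step 2 — V = 21190000 / 1022.5 ≈ 20724 m^3 (5 s.f.)

20724 m^3


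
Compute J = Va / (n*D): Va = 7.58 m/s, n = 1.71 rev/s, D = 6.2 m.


Formula: J = Va / (n * D)
Step 1 — n * D = 1.71 * 6.2 = 10.602
Step 2 — J = 7.58 / 10.602 ≈ 0.71496 (5 s.f.)

0.71496


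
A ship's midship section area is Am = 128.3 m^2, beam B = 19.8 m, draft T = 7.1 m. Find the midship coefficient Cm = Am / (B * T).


Formula: Cm = Am / (B * T)
Step 1 — B * T = 19.8 * 7.1 = 140.58 m^2
Step 2 — Cm = 128.3 / 140.58 ≈ 0.91265 (5 s.f.)

0.91265


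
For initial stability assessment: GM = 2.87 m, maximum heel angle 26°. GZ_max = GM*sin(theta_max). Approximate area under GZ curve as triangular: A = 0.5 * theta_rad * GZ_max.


Formula: GZ_max = GM * sin(theta); Area = 0.5 * theta_rad * GZ_max
Step 1 — GZ_max = 2.87 * sin(26°) = 2.87 * 0.438371 = 1.258125 m
Step 2 — theta_rad = 26 * pi/180 = 0.453786 rad
Step 3 — Area = 0.5 * 0.453786 * 1.258125 ≈ 0.28546 m·rad (5 s.f.)

0.28546 m·rad


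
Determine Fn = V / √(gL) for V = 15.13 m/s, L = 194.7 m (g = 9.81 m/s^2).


Formula: Fn = V / sqrt(g * L)
Step 1 — g * L = 9.81 * 194.7 = 1910.007
Step 2 — sqrt(g * L) = sqrt(1910.007) = 43.703627
Step 3 — Fn = 15.13 / 43.703627 ≈ 0.34620 (5 s.f.)

0.34620


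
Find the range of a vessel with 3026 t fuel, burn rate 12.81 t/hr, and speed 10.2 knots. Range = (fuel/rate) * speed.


Formula: endurance = fuel / rate; range = endurance * speed
Step 1 — endurance = 3026 / 12.81 = 236.2217 hours
Step 2 — range = 236.2217 * 10.2 ≈ 2409.5 nautical miles (5 s.f.)

2409.5 NM


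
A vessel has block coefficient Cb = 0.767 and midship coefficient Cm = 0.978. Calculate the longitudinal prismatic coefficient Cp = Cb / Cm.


Formula: Cp = Cb / Cm
Substituting: Cp = 0.767 / 0.978
Result: Cp ≈ 0.78425 (5 s.f.)

0.78425


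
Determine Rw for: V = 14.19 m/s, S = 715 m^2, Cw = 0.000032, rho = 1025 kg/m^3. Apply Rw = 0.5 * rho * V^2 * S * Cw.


Formula: Rw = 0.5 * rho * V^2 * S * Cw
Step 1 — V^2 = 14.19^2 = 201.3561
Step 2 — 0.5 * rho * V^2 = 0.5 * 1025 * 201.3561 = 103195.00125
Step 3 — Rw = 103195.00125 * 715 * 0.000032 ≈ 2361.1 N (5 s.f.)

2361.1 N


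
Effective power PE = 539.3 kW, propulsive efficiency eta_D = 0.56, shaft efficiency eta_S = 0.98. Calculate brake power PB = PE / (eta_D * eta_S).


Formula: PB = PE / (eta_D * eta_S)
Step 1 — combined efficiency = eta_D * eta_S = 0.56 * 0.98 = 0.5488
Step 2 — PB = 539.3 / 0.5488 ≈ 982.69 kW (5 s.f.)

982.69 kW


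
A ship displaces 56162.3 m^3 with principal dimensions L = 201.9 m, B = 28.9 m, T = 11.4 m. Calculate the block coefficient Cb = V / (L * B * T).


Formula: Cb = V / (L * B * T)
Step 1 — L * B * T = 201.9 * 28.9 * 11.4 = 66517.974 m^3
Step 2 — Cb = 56162.3 / 66517.974 ≈ 0.84432 (5 s.f.)

0.84432


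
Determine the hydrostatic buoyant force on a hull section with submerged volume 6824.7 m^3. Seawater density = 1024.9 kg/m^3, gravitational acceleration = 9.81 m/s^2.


Formula: Fb = rho * g * V
Substituting: Fb = 1024.9 * 9.81 * 6824.7
Intermediate: 1024.9 * 9.81 = 10054.269
Result: Fb = 10054.269 * 6824.7 ≈ 68617000 N (5 s.f.)

68617000 N


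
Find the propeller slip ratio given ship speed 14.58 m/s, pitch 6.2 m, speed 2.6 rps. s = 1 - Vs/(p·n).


Formula: s = 1 - Vs / (p * n)
Step 1 — p * n = 6.2 * 2.6 = 16.12
Step 2 — Vs / (p*n) = 14.58 / 16.12 = 0.904467 (6 d.p.)
Step 3 — s = 1 - 0.904467 = 0.095533

0.095533


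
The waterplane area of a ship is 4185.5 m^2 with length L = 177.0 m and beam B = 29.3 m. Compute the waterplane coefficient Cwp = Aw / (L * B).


Formula: Cwp = Aw / (L * B)
Step 1 — L * B = 177.0 * 29.3 = 5186.1 m^2
Step 2 — Cwp = 4185.5 / 5186.1 ≈ 0.80706 (5 s.f.)

0.80706


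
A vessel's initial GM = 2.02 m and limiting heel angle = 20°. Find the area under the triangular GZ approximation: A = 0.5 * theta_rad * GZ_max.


Formula: GZ_max = GM * sin(theta); Area = 0.5 * theta_rad * GZ_max
Step 1 — GZ_max = 2.02 * sin(20°) = 2.02 * 0.34202 = 0.69088 m
Step 2 — theta_rad = 20 * pi/180 = 0.349066 rad
Step 3 — Area = 0.5 * 0.349066 * 0.69088 ≈ 0.12058 m·rad (5 s.f.)

0.12058 m·rad


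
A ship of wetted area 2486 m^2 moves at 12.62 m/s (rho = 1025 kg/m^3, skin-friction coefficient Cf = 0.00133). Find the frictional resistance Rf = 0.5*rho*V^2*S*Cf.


Formula: Rf = 0.5 * rho * V^2 * S * Cf
Step 1 — V^2 = 12.62^2 = 159.2644
Step 2 — 0.5 * rho * V^2 = 0.5 * 1025 * 159.2644 = 81623.005
Step 3 — Rf = 81623.005 * 2486 * 0.00133 ≈ 269880 N (5 s.f.)

269880 N


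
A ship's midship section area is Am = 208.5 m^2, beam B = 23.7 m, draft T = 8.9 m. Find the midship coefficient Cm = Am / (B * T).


Formula: Cm = Am / (B * T)
Step 1 — B * T = 23.7 * 8.9 = 210.93 m^2
Step 2 — Cm = 208.5 / 210.93 ≈ 0.98848 (5 s.f.)

0.98848


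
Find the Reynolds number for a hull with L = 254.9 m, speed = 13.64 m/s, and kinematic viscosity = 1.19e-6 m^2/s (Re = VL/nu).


Formula: Re = V * L / nu
Step 1 — V * L = 13.64 * 254.9 = 3476.836 m^2/s
Step 2 — Re = 3476.836 / 1.19e-6 = 2.92e+09

2.92e+09


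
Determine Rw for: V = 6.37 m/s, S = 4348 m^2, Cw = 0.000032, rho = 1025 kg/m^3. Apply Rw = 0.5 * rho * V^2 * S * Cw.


Formula: Rw = 0.5 * rho * V^2 * S * Cw
Step 1 — V^2 = 6.37^2 = 40.5769
Step 2 — 0.5 * rho * V^2 = 0.5 * 1025 * 40.5769 = 20795.66125
Step 3 — Rw = 20795.66125 * 4348 * 0.000032 ≈ 2893.4 N (5 s.f.)

2893.4 N


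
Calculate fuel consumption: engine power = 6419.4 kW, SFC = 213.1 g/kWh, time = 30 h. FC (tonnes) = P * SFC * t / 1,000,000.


Formula: FC (tonnes) = P * SFC * t / 1,000,000
Step 1 — P * SFC * t = 6419.4 * 213.1 * 30 = 41039224.2 g
Step 2 — FC (tonnes) = 41039224.2 / 1,000,000 ≈ 41.039 tonnes (5 s.f.)

41.039 tonnes


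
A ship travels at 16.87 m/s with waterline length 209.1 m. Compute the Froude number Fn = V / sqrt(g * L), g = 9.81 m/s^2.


Formula: Fn = V / sqrt(g * L)
Step 1 — g * L = 9.81 * 209.1 = 2051.271
Step 2 — sqrt(g * L) = sqrt(2051.271) = 45.290959
Step 3 — Fn = 16.87 / 45.290959 ≈ 0.37248 (5 s.f.)

0.37248


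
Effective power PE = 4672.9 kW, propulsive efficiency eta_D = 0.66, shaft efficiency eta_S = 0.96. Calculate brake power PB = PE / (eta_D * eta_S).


Formula: PB = PE / (eta_D * eta_S)
Step 1 — combined efficiency = eta_D * eta_S = 0.66 * 0.96 = 0.6336
Step 2 — PB = 4672.9 / 0.6336 ≈ 7375.2 kW (5 s.f.)

7375.2 kW


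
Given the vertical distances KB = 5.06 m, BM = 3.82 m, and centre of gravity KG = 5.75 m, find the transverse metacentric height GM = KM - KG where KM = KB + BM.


Formula: GM = KB + BM - KG
Step 1 — KM = KB + BM = 5.06 + 3.82 = 8.88 m
Step 2 — GM = KM - KG = 8.88 - 5.75 = 3.13 m

3.13 m


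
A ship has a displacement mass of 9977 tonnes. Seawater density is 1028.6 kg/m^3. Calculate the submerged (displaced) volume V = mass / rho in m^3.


Formula: V = mass / rho
Step 1 — convert tonnes to kg: 9977 t * 1000 = 9977000 kg
Step 2 — V = 9977000 / 1028.6 ≈ 9699.6 m^3 (5 s.f.)

9699.6 m^3


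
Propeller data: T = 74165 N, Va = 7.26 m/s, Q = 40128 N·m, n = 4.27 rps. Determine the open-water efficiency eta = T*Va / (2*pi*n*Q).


Formula: eta = T * Va / (2 * pi * n * Q)
Step 1 — numerator = T * Va = 74165 * 7.26 = 538437.9
Step 2 — 2 * pi * n = 2 * pi * 4.27 = 26.829201
Step 3 — denominator = 26.829201 * 40128 = 1076602.18
Step 4 — eta = 538437.9 / 1076602.18 ≈ 0.50013 (5 s.f.)

0.50013


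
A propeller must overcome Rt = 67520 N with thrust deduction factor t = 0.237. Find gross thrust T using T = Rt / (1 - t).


Formula: T = Rt / (1 - t)
Step 1 — (1 - t) = 1 - 0.237 = 0.763
Step 2 — T = 67520 / 0.763 ≈ 88493 N (5 s.f.)

88493 N


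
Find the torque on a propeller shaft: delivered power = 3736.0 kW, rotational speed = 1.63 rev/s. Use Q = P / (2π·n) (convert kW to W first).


Formula: Q = P_W / (2 * pi * n)
Step 1 — P_W = 3736.0 kW * 1000 = 3736000.0 W
Step 2 — 2 * pi * n = 2 * pi * 1.63 = 10.241592
Step 3 — Q = 3736000.0 / 10.241592 ≈ 364790 N·m (5 s.f.)

364790 N·m


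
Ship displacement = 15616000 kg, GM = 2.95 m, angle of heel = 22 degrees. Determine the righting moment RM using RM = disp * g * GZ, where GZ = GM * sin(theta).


Formula: GZ = GM * sin(theta); RM = disp * g * GZ
Step 1 — GZ = 2.95 * sin(22°) = 2.95 * 0.374607 = 1.105091 m
Step 2 — RM = 15616000 * 9.81 * 1.105091 ≈ 169290000 N·m (5 s.f.)

169290000 N·m


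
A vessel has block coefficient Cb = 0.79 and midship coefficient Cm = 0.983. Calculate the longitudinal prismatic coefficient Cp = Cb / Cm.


Formula: Cp = Cb / Cm
Substituting: Cp = 0.79 / 0.983
Result: Cp ≈ 0.80366 (5 s.f.)

0.80366


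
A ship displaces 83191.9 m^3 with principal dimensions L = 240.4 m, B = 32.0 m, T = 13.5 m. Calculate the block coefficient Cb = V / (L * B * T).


Formula: Cb = V / (L * B * T)
Step 1 — L * B * T = 240.4 * 32.0 * 13.5 = 103852.8 m^3
Step 2 — Cb = 83191.9 / 103852.8 ≈ 0.80106 (5 s.f.)

0.80106


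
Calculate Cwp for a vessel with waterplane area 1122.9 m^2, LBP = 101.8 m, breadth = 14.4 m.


Formula: Cwp = Aw / (L * B)
Step 1 — L * B = 101.8 * 14.4 = 1465.92 m^2
Step 2 — Cwp = 1122.9 / 1465.92 ≈ 0.76600 (5 s.f.)

0.76600


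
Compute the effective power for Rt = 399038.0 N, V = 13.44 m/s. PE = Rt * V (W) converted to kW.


Formula: PE = Rt * V / 1000 (kW)
Step 1 — PE (W) = 399038.0 * 13.44 = 5363070.72 W
Step 2 — PE (kW) = 5363070.72 / 1000 ≈ 5363.1 kW (5 s.f.)

5363.1 kW


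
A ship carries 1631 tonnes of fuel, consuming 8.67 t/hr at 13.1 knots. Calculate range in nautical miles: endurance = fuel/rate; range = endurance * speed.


Formula: endurance = fuel / rate; range = endurance * speed
Step 1 — endurance = 1631 / 8.67 = 188.12 hours
Step 2 — range = 188.12 * 13.1 ≈ 2464.4 nautical miles (5 s.f.)

2464.4 NM


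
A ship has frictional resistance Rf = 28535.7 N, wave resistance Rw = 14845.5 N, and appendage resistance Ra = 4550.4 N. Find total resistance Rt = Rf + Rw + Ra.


Formula: Rt = Rf + Rw + Ra
Substituting: Rt = 28535.7 + 14845.5 + 4550.4
Result: Rt = 47931.6 N

47931.6 N


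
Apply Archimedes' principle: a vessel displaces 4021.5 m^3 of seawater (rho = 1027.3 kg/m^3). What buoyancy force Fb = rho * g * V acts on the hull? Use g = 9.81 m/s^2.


Formula: Fb = rho * g * V
Substituting: Fb = 1027.3 * 9.81 * 4021.5
Intermediate: 1027.3 * 9.81 = 10077.813
Result: Fb = 10077.813 * 4021.5 ≈ 40528000 N (5 s.f.)

40528000 N


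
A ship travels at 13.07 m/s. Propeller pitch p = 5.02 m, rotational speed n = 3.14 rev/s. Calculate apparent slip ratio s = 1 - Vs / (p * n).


Formula: s = 1 - Vs / (p * n)
Step 1 — p * n = 5.02 * 3.14 = 15.7628
Step 2 — Vs / (p*n) = 13.07 / 15.7628 = 0.829167 (6 d.p.)
Step 3 — s = 1 - 0.829167 = 0.170833

0.170833


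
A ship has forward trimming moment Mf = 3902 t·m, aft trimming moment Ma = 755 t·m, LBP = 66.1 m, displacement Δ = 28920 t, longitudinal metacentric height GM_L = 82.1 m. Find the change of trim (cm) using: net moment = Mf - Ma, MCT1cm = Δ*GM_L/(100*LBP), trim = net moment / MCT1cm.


Formula: net trimming moment = Mf - Ma; MCT1cm = Δ*GM_L/(100*LBP); trim = net moment / MCT1cm
Step 1 — net trimming moment = 3902 - 755 = 3147 t·m
Step 2 — MCT1cm = 28920 * 82.1 / (100 * 66.1) = 359.203 t·m/cm
Step 3 — trim = 3147 / 359.203 ≈ 8.7611 cm (5 s.f.)

8.7611 cm


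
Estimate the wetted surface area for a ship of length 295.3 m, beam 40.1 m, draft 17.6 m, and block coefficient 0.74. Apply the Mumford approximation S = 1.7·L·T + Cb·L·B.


Formula: S = 1.7*L*T + V/T with V = Cb*L*B*T, i.e. S = L * (1.7*T + Cb*B)
Step 1 — 1.7*T = 1.7 * 17.6 = 29.92 m
Step 2 — Cb*B = 0.74 * 40.1 = 29.674 m
Step 3 — 1.7*T + Cb*B = 29.92 + 29.674 = 59.594 m
Step 4 — S = 295.3 * 59.594 ≈ 17598 m^2 (5 s.f.)

17598 m^2


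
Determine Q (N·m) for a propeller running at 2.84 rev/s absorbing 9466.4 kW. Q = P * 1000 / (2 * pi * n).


Formula: Q = P_W / (2 * pi * n)
Step 1 — P_W = 9466.4 kW * 1000 = 9466400.0 W
Step 2 — 2 * pi * n = 2 * pi * 2.84 = 17.844246
Step 3 — Q = 9466400.0 / 17.844246 ≈ 530500 N·m (5 s.f.)

530500 N·m


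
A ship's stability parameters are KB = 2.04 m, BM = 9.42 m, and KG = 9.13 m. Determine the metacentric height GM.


Formula: GM = KB + BM - KG
Step 1 — KM = KB + BM = 2.04 + 9.42 = 11.46 m
Step 2 — GM = KM - KG = 11.46 - 9.13 = 2.33 m

2.33 m


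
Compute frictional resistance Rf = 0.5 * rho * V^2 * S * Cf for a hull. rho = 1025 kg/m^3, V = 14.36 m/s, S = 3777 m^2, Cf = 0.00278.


Formula: Rf = 0.5 * rho * V^2 * S * Cf
Step 1 — V^2 = 14.36^2 = 206.2096
Step 2 — 0.5 * rho * V^2 = 0.5 * 1025 * 206.2096 = 105682.42
Step 3 — Rf = 105682.42 * 3777 * 0.00278 ≈ 1109700 N (5 s.f.)

1109700 N


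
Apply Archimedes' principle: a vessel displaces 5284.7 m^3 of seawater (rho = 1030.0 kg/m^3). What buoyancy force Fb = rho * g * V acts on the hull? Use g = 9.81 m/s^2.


Formula: Fb = rho * g * V
Substituting: Fb = 1030.0 * 9.81 * 5284.7
Intermediate: 1030.0 * 9.81 = 10104.3
Result: Fb = 10104.3 * 5284.7 ≈ 53398000 N (5 s.f.)

53398000 N


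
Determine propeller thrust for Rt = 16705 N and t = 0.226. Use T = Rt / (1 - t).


Formula: T = Rt / (1 - t)
Step 1 — (1 - t) = 1 - 0.226 = 0.774
Step 2 — T = 16705 / 0.774 ≈ 21583 N (5 s.f.)

21583 N


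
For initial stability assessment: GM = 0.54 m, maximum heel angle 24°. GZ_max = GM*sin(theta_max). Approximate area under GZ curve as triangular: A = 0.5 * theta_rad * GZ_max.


Formula: GZ_max = GM * sin(theta); Area = 0.5 * theta_rad * GZ_max
Step 1 — GZ_max = 0.54 * sin(24°) = 0.54 * 0.406737 = 0.219638 m
Step 2 — theta_rad = 24 * pi/180 = 0.418879 rad
Step 3 — Area = 0.5 * 0.418879 * 0.219638 ≈ 0.046001 m·rad (5 s.f.)

0.046001 m·rad


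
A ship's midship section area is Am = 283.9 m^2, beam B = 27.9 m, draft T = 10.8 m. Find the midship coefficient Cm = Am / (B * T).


Formula: Cm = Am / (B * T)
Step 1 — B * T = 27.9 * 10.8 = 301.32 m^2
Step 2 — Cm = 283.9 / 301.32 ≈ 0.94219 (5 s.f.)

0.94219


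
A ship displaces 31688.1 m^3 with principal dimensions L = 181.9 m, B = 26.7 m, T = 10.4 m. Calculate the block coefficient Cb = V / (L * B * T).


Formula: Cb = V / (L * B * T)
Step 1 — L * B * T = 181.9 * 26.7 * 10.4 = 50509.992 m^3
Step 2 — Cb = 31688.1 / 50509.992 ≈ 0.62736 (5 s.f.)

0.62736


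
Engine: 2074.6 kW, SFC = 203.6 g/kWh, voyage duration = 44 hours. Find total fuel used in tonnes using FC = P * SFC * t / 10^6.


Formula: FC (tonnes) = P * SFC * t / 1,000,000
Step 1 — P * SFC * t = 2074.6 * 203.6 * 44 = 18585096.64 g
Step 2 — FC (tonnes) = 18585096.64 / 1,000,000 ≈ 18.585 tonnes (5 s.f.)

18.585 tonnes


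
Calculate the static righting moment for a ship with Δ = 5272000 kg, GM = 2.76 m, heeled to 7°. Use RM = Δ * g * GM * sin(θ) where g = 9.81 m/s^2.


Formula: GZ = GM * sin(theta); RM = disp * g * GZ
Step 1 — GZ = 2.76 * sin(7°) = 2.76 * 0.121869 = 0.336358 m
Step 2 — RM = 5272000 * 9.81 * 0.336358 ≈ 17396000 N·m (5 s.f.)

17396000 N·m


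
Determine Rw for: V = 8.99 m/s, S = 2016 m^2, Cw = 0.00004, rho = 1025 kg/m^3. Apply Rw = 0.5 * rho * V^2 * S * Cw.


Formula: Rw = 0.5 * rho * V^2 * S * Cw
Step 1 — V^2 = 8.99^2 = 80.8201
Step 2 — 0.5 * rho * V^2 = 0.5 * 1025 * 80.8201 = 41420.30125
Step 3 — Rw = 41420.30125 * 2016 * 0.00004 ≈ 3340.1 N (5 s.f.)

3340.1 N


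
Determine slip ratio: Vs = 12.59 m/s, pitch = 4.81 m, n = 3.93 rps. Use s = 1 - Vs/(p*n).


Formula: s = 1 - Vs / (p * n)
Step 1 — p * n = 4.81 * 3.93 = 18.9033
Step 2 — Vs / (p*n) = 12.59 / 18.9033 = 0.666021 (6 d.p.)
Step 3 — s = 1 - 0.666021 = 0.333979

0.333979


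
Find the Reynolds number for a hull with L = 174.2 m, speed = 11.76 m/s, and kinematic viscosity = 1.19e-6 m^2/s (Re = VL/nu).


Formula: Re = V * L / nu
Step 1 — V * L = 11.76 * 174.2 = 2048.592 m^2/s
Step 2 — Re = 2048.592 / 1.19e-6 = 1.72e+09

1.72e+09


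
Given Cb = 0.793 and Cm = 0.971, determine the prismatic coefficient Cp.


Formula: Cp = Cb / Cm
Substituting: Cp = 0.793 / 0.971
Result: Cp ≈ 0.81668 (5 s.f.)

0.81668


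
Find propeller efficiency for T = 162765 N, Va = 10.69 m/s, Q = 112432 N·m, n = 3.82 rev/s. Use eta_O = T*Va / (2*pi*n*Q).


Formula: eta = T * Va / (2 * pi * n * Q)
Step 1 — numerator = T * Va = 162765 * 10.69 = 1739957.85
Step 2 — 2 * pi * n = 2 * pi * 3.82 = 24.001768
Step 3 — denominator = 24.001768 * 112432 = 2698566.78
Step 4 — eta = 1739957.85 / 2698566.78 ≈ 0.64477 (5 s.f.)

0.64477


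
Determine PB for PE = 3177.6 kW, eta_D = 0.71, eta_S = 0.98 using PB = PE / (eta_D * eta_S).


Formula: PB = PE / (eta_D * eta_S)
Step 1 — combined efficiency = eta_D * eta_S = 0.71 * 0.98 = 0.6958
Step 2 — PB = 3177.6 / 0.6958 ≈ 4566.8 kW (5 s.f.)

4566.8 kW


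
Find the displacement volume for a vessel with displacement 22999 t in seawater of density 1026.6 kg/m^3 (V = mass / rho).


Formula: V = mass / rho
Step 1 — convert tonnes to kg: 22999 t * 1000 = 22999000 kg
Step 2 — V = 22999000 / 1026.6 ≈ 22403 m^3 (5 s.f.)

22403 m^3


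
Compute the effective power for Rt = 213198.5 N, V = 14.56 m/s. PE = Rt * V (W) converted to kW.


Formula: PE = Rt * V / 1000 (kW)
Step 1 — PE (W) = 213198.5 * 14.56 = 3104170.16 W
Step 2 — PE (kW) = 3104170.16 / 1000 ≈ 3104.2 kW (5 s.f.)

3104.2 kW


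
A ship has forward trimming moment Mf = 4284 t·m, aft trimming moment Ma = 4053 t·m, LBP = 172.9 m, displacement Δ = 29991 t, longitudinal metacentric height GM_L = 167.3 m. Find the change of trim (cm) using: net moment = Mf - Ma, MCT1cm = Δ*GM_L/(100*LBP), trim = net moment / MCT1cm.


Formula: net trimming moment = Mf - Ma; MCT1cm = Δ*GM_L/(100*LBP); trim = net moment / MCT1cm
Step 1 — net trimming moment = 4284 - 4053 = 231 t·m
Step 2 — MCT1cm = 29991 * 167.3 / (100 * 172.9) = 290.1963 t·m/cm
Step 3 — trim = 231 / 290.1963 ≈ 0.79601 cm (5 s.f.)

0.79601 cm


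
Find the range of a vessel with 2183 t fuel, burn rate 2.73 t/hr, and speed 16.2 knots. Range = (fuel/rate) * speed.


Formula: endurance = fuel / rate; range = endurance * speed
Step 1 — endurance = 2183 / 2.73 = 799.6337 hours
Step 2 — range = 799.6337 * 16.2 ≈ 12954 nautical miles (5 s.f.)

12954 NM


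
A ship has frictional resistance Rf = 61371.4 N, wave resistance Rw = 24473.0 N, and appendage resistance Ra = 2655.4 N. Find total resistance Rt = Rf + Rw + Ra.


Formula: Rt = Rf + Rw + Ra
Substituting: Rt = 61371.4 + 24473.0 + 2655.4
Result: Rt = 88499.8 N

88499.8 N


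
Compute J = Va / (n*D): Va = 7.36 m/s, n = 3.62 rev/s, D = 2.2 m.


Formula: J = Va / (n * D)
Step 1 — n * D = 3.62 * 2.2 = 7.964
Step 2 — J = 7.36 / 7.964 ≈ 0.92416 (5 s.f.)

0.92416


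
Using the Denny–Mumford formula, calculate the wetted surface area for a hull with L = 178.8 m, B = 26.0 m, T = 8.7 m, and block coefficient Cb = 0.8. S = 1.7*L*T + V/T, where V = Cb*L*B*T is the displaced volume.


Formula: S = 1.7*L*T + V/T with V = Cb*L*B*T, i.e. S = L * (1.7*T + Cb*B)
Step 1 — 1.7*T = 1.7 * 8.7 = 14.79 m
Step 2 — Cb*B = 0.8 * 26.0 = 20.8 m
Step 3 — 1.7*T + Cb*B = 14.79 + 20.8 = 35.59 m
Step 4 — S = 178.8 * 35.59 ≈ 6363.5 m^2 (5 s.f.)

6363.5 m^2


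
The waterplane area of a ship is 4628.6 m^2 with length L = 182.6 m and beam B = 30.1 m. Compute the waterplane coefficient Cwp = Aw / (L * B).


Formula: Cwp = Aw / (L * B)
Step 1 — L * B = 182.6 * 30.1 = 5496.26 m^2
Step 2 — Cwp = 4628.6 / 5496.26 ≈ 0.84214 (5 s.f.)

0.84214


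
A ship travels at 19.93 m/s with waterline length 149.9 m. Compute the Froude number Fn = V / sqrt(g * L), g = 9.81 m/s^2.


Formula: Fn = V / sqrt(g * L)
Step 1 — g * L = 9.81 * 149.9 = 1470.519
Step 2 — sqrt(g * L) = sqrt(1470.519) = 38.347347
Step 3 — Fn = 19.93 / 38.347347 ≈ 0.51972 (5 s.f.)

0.51972


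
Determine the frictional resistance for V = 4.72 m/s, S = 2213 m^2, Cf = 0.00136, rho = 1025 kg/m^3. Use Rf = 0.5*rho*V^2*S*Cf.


Formula: Rf = 0.5 * rho * V^2 * S * Cf
Step 1 — V^2 = 4.72^2 = 22.2784
Step 2 — 0.5 * rho * V^2 = 0.5 * 1025 * 22.2784 = 11417.68
Step 3 — Rf = 11417.68 * 2213 * 0.00136 ≈ 34364 N (5 s.f.)

34364 N


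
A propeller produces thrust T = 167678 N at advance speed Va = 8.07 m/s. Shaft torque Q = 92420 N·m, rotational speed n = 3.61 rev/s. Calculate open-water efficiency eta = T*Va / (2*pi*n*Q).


Formula: eta = T * Va / (2 * pi * n * Q)
Step 1 — numerator = T * Va = 167678 * 8.07 = 1353161.46
Step 2 — 2 * pi * n = 2 * pi * 3.61 = 22.682299
Step 3 — denominator = 22.682299 * 92420 = 2096298.07
Step 4 — eta = 1353161.46 / 2096298.07 ≈ 0.64550 (5 s.f.)

0.64550


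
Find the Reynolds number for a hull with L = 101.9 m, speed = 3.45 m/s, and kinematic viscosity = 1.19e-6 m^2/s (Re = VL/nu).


Formula: Re = V * L / nu
Step 1 — V * L = 3.45 * 101.9 = 351.555 m^2/s
Step 2 — Re = 351.555 / 1.19e-6 = 2.95e+08

2.95e+08


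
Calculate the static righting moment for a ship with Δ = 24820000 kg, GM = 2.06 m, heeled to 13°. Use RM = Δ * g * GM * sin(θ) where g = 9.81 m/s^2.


Formula: GZ = GM * sin(theta); RM = disp * g * GZ
Step 1 — GZ = 2.06 * sin(13°) = 2.06 * 0.224951 = 0.463399 m
Step 2 — RM = 24820000 * 9.81 * 0.463399 ≈ 112830000 N·m (5 s.f.)

112830000 N·m


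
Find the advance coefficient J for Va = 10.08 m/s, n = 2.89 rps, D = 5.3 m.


Formula: J = Va / (n * D)
Step 1 — n * D = 2.89 * 5.3 = 15.317
Step 2 — J = 10.08 / 15.317 ≈ 0.65809 (5 s.f.)

0.65809


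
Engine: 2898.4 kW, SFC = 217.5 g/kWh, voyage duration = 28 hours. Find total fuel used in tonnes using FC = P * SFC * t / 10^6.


Formula: FC (tonnes) = P * SFC * t / 1,000,000
Step 1 — P * SFC * t = 2898.4 * 217.5 * 28 = 17651256.0 g
Step 2 — FC (tonnes) = 17651256.0 / 1,000,000 ≈ 17.651 tonnes (5 s.f.)

17.651 tonnes


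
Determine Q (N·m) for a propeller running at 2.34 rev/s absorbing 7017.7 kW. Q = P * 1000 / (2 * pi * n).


Formula: Q = P_W / (2 * pi * n)
Step 1 — P_W = 7017.7 kW * 1000 = 7017700.0 W
Step 2 — 2 * pi * n = 2 * pi * 2.34 = 14.702654
Step 3 — Q = 7017700.0 / 14.702654 ≈ 477310 N·m (5 s.f.)

477310 N·m


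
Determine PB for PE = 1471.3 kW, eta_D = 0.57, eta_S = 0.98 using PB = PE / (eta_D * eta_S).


Formula: PB = PE / (eta_D * eta_S)
Step 1 — combined efficiency = eta_D * eta_S = 0.57 * 0.98 = 0.5586
Step 2 — PB = 1471.3 / 0.5586 ≈ 2633.9 kW (5 s.f.)

2633.9 kW


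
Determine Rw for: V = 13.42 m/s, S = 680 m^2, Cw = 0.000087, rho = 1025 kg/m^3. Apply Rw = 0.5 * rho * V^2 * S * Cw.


Formula: Rw = 0.5 * rho * V^2 * S * Cw
Step 1 — V^2 = 13.42^2 = 180.0964
Step 2 — 0.5 * rho * V^2 = 0.5 * 1025 * 180.0964 = 92299.405
Step 3 — Rw = 92299.405 * 680 * 0.000087 ≈ 5460.4 N (5 s.f.)

5460.4 N


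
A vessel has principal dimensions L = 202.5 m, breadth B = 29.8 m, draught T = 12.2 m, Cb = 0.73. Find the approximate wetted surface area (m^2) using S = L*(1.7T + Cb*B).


Formula: S = 1.7*L*T + V/T with V = Cb*L*B*T, i.e. S = L * (1.7*T + Cb*B)
Step 1 — 1.7*T = 1.7 * 12.2 = 20.74 m
Step 2 — Cb*B = 0.73 * 29.8 = 21.754 m
Step 3 — 1.7*T + Cb*B = 20.74 + 21.754 = 42.494 m
Step 4 — S = 202.5 * 42.494 ≈ 8605.0 m^2 (5 s.f.)

8605.0 m^2


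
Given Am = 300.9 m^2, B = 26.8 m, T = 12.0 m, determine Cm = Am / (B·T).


Formula: Cm = Am / (B * T)
Step 1 — B * T = 26.8 * 12.0 = 321.6 m^2
Step 2 — Cm = 300.9 / 321.6 ≈ 0.93563 (5 s.f.)

0.93563


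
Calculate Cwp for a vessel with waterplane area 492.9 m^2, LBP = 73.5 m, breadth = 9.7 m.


Formula: Cwp = Aw / (L * B)
Step 1 — L * B = 73.5 * 9.7 = 712.95 m^2
Step 2 — Cwp = 492.9 / 712.95 ≈ 0.69135 (5 s.f.)

0.69135


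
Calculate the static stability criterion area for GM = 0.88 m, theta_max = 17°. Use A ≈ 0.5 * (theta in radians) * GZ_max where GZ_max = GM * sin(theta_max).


Formula: GZ_max = GM * sin(theta); Area = 0.5 * theta_rad * GZ_max
Step 1 — GZ_max = 0.88 * sin(17°) = 0.88 * 0.292372 = 0.257287 m
Step 2 — theta_rad = 17 * pi/180 = 0.296706 rad
Step 3 — Area = 0.5 * 0.296706 * 0.257287 ≈ 0.038169 m·rad (5 s.f.)

0.038169 m·rad


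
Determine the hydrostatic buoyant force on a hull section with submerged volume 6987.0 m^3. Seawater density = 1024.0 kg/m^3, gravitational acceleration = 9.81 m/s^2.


Formula: Fb = rho * g * V
Substituting: Fb = 1024.0 * 9.81 * 6987.0
Intermediate: 1024.0 * 9.81 = 10045.44
Result: Fb = 10045.44 * 6987.0 ≈ 70187000 N (5 s.f.)

70187000 N


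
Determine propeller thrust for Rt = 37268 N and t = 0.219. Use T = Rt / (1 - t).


Formula: T = Rt / (1 - t)
Step 1 — (1 - t) = 1 - 0.219 = 0.781
Step 2 — T = 37268 / 0.781 ≈ 47718 N (5 s.f.)

47718 N


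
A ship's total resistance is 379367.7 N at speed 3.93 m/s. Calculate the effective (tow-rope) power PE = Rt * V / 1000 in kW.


Formula: PE = Rt * V / 1000 (kW)
Step 1 — PE (W) = 379367.7 * 3.93 = 1490915.061 W
Step 2 — PE (kW) = 1490915.061 / 1000 ≈ 1490.9 kW (5 s.f.)

1490.9 kW


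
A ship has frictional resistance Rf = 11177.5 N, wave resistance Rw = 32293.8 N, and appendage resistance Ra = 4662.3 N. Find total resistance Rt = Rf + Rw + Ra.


Formula: Rt = Rf + Rw + Ra
Substituting: Rt = 11177.5 + 32293.8 + 4662.3
Result: Rt = 48133.6 N

48133.6 N


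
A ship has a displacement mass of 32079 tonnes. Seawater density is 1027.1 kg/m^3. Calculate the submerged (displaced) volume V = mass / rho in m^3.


Formula: V = mass / rho
Step 1 — convert tonnes to kg: 32079 t * 1000 = 32079000 kg
Step 2 — V = 32079000 / 1027.1 ≈ 31233 m^3 (5 s.f.)

31233 m^3


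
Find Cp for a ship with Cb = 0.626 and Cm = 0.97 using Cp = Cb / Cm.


Formula: Cp = Cb / Cm
Substituting: Cp = 0.626 / 0.97
Result: Cp ≈ 0.64536 (5 s.f.)

0.64536
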